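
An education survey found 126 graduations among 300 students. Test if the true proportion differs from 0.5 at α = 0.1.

p̂ = 0.42, p₀ = 0.5. z = (p̂ - p₀)/√(p₀(1-p₀)/n) = -2.771. Critical: ±1.645. Reject H₀.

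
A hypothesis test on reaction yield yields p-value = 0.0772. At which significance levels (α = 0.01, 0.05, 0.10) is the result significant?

p = 0.0772. Significant at: α = 0.1.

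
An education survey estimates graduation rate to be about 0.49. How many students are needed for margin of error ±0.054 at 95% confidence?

n = z²p(1-p)/E² = 1.96²×0.49×0.51/0.054² = 329.2 → n = 330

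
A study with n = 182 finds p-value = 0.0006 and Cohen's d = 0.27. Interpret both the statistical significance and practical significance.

Statistically significant (p = 0.0006 < 0.05). Cohen's d = 0.27 indicates a small effect size. Both statistical and practical significance should be considered.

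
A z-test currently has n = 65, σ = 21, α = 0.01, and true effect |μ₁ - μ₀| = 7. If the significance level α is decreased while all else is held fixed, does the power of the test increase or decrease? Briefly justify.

Power decreases: a smaller α raises the critical value, so less of the H₁ sampling distribution falls in the rejection region.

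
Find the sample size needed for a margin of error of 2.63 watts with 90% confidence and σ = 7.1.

n = (z*σ/E)² = (1.645×7.1/2.63)² = 19.7 → n = 20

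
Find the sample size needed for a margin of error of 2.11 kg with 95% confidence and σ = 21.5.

n = (z*σ/E)² = (1.96×21.5/2.11)² = 398.9 → n = 399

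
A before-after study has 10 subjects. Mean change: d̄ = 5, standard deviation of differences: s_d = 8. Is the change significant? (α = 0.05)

t = d̄/(s_d/√n) = 5/(8/√10) = 1.976. df = 9, critical t = ±2.262. Fail to reject H₀.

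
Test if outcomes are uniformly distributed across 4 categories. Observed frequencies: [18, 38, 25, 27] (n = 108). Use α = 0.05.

Expected = 27 each. χ² = Σ(O-E)²/E = 7.63. df = 3, critical value = 7.815. Fail to reject H₀.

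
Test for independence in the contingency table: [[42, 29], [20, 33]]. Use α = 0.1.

χ² = 5.569. df = 1, critical = 2.706. Reject H₀. Variables are dependent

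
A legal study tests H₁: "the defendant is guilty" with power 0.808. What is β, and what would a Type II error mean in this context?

β = 1 - power = 1 - 0.808 = 0.192. A Type II error is failing to reject H₀ when H₀ is false (false negative) — here, failing to conclude that the defendant is guilty when in fact it is true. Consequence: acquitting a guilty person.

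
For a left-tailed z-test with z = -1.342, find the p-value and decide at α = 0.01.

p = P(Z < -1.342) = Φ(-1.342) ≈ 0.0898. Since p ≥ 0.01, fail to reject H₀ (not significant) at α = 0.01.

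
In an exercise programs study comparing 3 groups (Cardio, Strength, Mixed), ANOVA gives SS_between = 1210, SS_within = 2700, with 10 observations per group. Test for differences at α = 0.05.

df_between = 2, df_within = 27. F = MS_between/MS_within = 605.0/100.0 = 6.05. F_crit ≈ 3.354. Reject H₀. At least one mean differs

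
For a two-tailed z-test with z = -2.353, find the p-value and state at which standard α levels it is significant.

p = 2·P(Z > |-2.353|) = 2·(1 - Φ(2.353)) ≈ 0.0186. Significant at α = 0.1; Significant at α = 0.05.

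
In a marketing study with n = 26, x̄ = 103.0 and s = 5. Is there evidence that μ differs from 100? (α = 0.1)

t = (x̄ - μ₀)/(s/√n) = (103.0 - 100)/(5/√26) = 3.059. df = 25, critical t = ±1.708. Reject H₀.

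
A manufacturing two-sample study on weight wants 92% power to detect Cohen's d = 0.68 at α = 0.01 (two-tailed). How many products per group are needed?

z_{α/2} = 2.576, z_β = Φ⁻¹(0.92) = 1.405. For medium effect (d = 0.68): n per group = 2(z_{α/2} + z_β)²/d² = 2(2.576 + 1.405)²/0.68² = 68.5 → 69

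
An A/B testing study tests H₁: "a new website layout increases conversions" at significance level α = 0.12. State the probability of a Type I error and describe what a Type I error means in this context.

P(Type I error) = α = 0.12. A Type I error is rejecting H₀ when H₀ is actually true (false positive) — here, concluding that a new website layout increases conversions when in fact this is not the case. Consequence: rolling out a layout that doesn't actually help — wasted engineering effort.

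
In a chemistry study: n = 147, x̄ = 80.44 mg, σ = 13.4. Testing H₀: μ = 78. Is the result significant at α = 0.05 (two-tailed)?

z = (80.44 - 78)/(13.4/√147) = 2.208. Since |z| > 1.96, significant at α = 0.05.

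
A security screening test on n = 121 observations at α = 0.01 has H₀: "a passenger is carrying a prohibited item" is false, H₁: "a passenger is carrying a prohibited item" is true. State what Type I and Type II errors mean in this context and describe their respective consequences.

Type I (false positive): concluding that a passenger is carrying a prohibited item when it is not — detaining an innocent passenger — delay and inconvenience. Type II (false negative): failing to conclude that a passenger is carrying a prohibited item when it is — letting a prohibited item through — security breach. Which is costlier depends on domain priorities and is a judgement call rather than a statistical fact.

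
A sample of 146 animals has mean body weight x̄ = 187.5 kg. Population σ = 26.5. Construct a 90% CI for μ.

CI = x̄ ± z*(σ/√n) = 187.5 ± 1.645(26.5/√146) = 187.5 ± 3.61 = (183.89, 191.11)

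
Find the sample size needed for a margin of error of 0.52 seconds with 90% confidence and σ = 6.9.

n = (z*σ/E)² = (1.645×6.9/0.52)² = 476.5 → n = 477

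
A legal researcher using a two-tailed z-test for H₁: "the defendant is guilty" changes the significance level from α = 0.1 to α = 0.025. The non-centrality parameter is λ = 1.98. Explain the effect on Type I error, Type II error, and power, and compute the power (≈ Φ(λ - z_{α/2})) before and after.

Decreasing α from 0.1 to 0.025:
• Type I error rate decreases (α is the Type I rate by definition).
• Critical value moves from z_{α/2} = 1.645 to 2.241, so power = Φ(λ - z_{α/2}) goes from Φ(1.98 - 1.645) = 0.631 to Φ(1.98 - 2.241) = 0.397.
• Type II error rate β = 1 - power therefore increases (0.369 → 0.603).
Appropriate when false positives are costly — here, convicting an innocent person.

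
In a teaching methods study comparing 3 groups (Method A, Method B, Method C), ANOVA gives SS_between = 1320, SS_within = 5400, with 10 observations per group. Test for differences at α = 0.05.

df_between = 2, df_within = 27. F = MS_between/MS_within = 660.0/200.0 = 3.3. F_crit ≈ 3.354. Fail to reject H₀.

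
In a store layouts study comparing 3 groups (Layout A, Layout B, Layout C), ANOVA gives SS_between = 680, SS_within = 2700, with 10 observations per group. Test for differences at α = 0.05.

df_between = 2, df_within = 27. F = MS_between/MS_within = 340.0/100.0 = 3.4. F_crit ≈ 3.354. Reject H₀. At least one mean differs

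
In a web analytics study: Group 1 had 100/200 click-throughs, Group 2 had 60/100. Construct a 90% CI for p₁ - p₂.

p̂₁ = 0.5, p̂₂ = 0.6. Difference = -0.1. CI = (-0.199, -0.001)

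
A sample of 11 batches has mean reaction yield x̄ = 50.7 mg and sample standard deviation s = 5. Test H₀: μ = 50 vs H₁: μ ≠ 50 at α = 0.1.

t = (x̄ - μ₀)/(s/√n) = (50.7 - 50)/(5/√11) = 0.464. df = 10, critical t = ±1.812. Fail to reject H₀.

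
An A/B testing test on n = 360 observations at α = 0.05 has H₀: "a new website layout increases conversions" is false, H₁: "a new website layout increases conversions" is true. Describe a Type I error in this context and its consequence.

Type I error: rejecting H₀ when it is true — concluding that a new website layout increases conversions when in fact it is not. Consequence: rolling out a layout that doesn't actually help — wasted engineering effort.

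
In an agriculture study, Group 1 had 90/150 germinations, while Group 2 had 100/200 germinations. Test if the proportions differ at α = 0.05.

p̂₁ = 0.6, p̂₂ = 0.5, pooled p̂ = 0.543. z = 1.858. Critical: ±1.96. Fail to reject H₀.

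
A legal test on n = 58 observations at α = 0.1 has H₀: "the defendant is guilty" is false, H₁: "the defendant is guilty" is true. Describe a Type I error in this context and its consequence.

Type I error: rejecting H₀ when it is true — concluding that the defendant is guilty when in fact it is not. Consequence: convicting an innocent person.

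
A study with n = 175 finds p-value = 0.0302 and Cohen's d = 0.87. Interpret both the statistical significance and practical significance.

Statistically significant (p = 0.0302 < 0.05). Cohen's d = 0.87 indicates a large effect size. Both statistical and practical significance should be considered.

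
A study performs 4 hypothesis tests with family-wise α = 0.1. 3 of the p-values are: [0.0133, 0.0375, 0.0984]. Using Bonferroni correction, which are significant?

Bonferroni α = 0.1/4 = 0.025. Significant p-values: [0.0133]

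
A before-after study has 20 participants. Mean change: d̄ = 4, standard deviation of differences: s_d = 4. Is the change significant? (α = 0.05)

t = d̄/(s_d/√n) = 4/(4/√20) = 4.472. df = 19, critical t = ±2.093. Reject H₀.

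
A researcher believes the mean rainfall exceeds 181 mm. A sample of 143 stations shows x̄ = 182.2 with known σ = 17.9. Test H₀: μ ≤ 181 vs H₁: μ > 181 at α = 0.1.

z = 0.802. Critical value: 1.28. Fail to reject H₀.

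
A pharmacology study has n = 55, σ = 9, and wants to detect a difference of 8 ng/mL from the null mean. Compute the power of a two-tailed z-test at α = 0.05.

SE = σ/√n = 9/√55 = 1.214. Non-centrality λ = d/SE = 8/1.214 = 6.592. Power ≈ Φ(λ - z_{α/2}) = Φ(6.592 - 1.96) = Φ(4.632) = 1.0.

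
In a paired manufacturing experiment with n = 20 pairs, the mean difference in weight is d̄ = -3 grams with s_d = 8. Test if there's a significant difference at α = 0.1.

t = d̄/(s_d/√n) = -3/(8/√20) = -1.677. df = 19, critical t = ±1.729. Fail to reject H₀.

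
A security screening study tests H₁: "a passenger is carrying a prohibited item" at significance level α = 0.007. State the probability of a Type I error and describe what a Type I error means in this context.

P(Type I error) = α = 0.007. A Type I error is rejecting H₀ when H₀ is actually true (false positive) — here, concluding that a passenger is carrying a prohibited item when in fact this is not the case. Consequence: detaining an innocent passenger — delay and inconvenience.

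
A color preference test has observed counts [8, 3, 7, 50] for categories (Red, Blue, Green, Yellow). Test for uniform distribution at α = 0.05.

Expected = 17 each. χ² = Σ(O-E)²/E = 86.235. df = 3, critical value = 7.815. Reject H₀.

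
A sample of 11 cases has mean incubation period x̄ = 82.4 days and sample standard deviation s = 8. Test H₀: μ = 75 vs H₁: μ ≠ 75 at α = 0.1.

t = (x̄ - μ₀)/(s/√n) = (82.4 - 75)/(8/√11) = 3.068. df = 10, critical t = ±1.812. Reject H₀.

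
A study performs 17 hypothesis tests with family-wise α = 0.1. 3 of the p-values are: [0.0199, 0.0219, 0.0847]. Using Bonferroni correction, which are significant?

Bonferroni α = 0.1/17 = 0.00588. None of the given p-values are significant.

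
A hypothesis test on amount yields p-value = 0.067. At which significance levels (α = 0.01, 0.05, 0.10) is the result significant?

p = 0.067. Significant at: α = 0.1.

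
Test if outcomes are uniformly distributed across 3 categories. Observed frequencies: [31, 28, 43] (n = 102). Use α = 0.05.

Expected = 34 each. χ² = Σ(O-E)²/E = 3.706. df = 2, critical value = 5.991. Fail to reject H₀.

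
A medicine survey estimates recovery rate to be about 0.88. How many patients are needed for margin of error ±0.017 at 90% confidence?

n = z²p(1-p)/E² = 1.645²×0.88×0.12/0.017² = 988.8 → n = 989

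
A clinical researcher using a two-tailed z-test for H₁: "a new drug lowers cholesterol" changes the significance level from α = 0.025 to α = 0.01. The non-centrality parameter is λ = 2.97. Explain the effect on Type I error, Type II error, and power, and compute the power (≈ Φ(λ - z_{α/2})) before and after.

Decreasing α from 0.025 to 0.01:
• Type I error rate decreases (α is the Type I rate by definition).
• Critical value moves from z_{α/2} = 2.241 to 2.576, so power = Φ(λ - z_{α/2}) goes from Φ(2.97 - 2.241) = 0.767 to Φ(2.97 - 2.576) = 0.653.
• Type II error rate β = 1 - power therefore increases (0.233 → 0.347).
Appropriate when false positives are costly — here, approving an ineffective drug — patients take a useless medication and may skip effective alternatives.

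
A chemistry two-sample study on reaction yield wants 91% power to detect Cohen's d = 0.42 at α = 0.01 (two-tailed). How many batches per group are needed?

z_{α/2} = 2.576, z_β = Φ⁻¹(0.91) = 1.341. For small effect (d = 0.42): n per group = 2(z_{α/2} + z_β)²/d² = 2(2.576 + 1.341)²/0.42² = 174.0 → 174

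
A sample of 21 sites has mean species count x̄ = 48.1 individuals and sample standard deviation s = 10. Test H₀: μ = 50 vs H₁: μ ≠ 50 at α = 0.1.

t = (x̄ - μ₀)/(s/√n) = (48.1 - 50)/(10/√21) = -0.871. df = 20, critical t = ±1.725. Fail to reject H₀.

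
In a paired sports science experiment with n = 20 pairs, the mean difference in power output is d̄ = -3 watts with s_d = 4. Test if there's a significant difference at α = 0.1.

t = d̄/(s_d/√n) = -3/(4/√20) = -3.354. df = 19, critical t = ±1.729. Reject H₀.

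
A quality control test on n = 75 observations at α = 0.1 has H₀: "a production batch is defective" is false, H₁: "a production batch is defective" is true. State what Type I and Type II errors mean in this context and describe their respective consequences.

Type I (false positive): concluding that a production batch is defective when it is not — scrapping a good batch — wasted material and cost for no reason. Type II (false negative): failing to conclude that a production batch is defective when it is — shipping a defective batch — faulty products reach customers. Which is costlier depends on domain priorities and is a judgement call rather than a statistical fact.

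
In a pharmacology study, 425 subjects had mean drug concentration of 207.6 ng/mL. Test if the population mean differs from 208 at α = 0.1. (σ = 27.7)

z = (x̄ - μ₀)/(σ/√n) = (207.6 - 208)/(27.7/√425) = -0.298. Critical value: ±1.645. Since |-0.298| ≤ 1.645, Fail to reject H₀.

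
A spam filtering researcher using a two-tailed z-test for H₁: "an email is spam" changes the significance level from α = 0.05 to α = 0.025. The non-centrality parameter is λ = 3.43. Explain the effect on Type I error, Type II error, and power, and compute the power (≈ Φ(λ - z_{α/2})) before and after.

Decreasing α from 0.05 to 0.025:
• Type I error rate decreases (α is the Type I rate by definition).
• Critical value moves from z_{α/2} = 1.96 to 2.241, so power = Φ(λ - z_{α/2}) goes from Φ(3.43 - 1.96) = 0.929 to Φ(3.43 - 2.241) = 0.883.
• Type II error rate β = 1 - power therefore increases (0.071 → 0.117).
Appropriate when false positives are costly — here, a legitimate email is sent to the spam folder and the user misses it.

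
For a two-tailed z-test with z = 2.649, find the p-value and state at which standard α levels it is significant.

p = 2·P(Z > |2.649|) = 2·(1 - Φ(2.649)) ≈ 0.0081. Significant at α = 0.1; Significant at α = 0.05; Significant at α = 0.01.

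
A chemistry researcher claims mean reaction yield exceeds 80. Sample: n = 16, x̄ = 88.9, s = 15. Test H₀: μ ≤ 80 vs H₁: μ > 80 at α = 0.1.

t = (88.9 - 80)/(15/√16) = 2.373, df = 15. Critical t = 1.341. Reject H₀.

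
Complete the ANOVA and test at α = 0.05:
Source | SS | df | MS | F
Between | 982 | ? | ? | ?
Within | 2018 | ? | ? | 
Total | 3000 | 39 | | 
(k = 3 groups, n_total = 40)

df_between = 2, df_within = 37. MS_between = 491.0, MS_within = 54.54. F = 9.002, F_crit ≈ 3.252. Reject H₀.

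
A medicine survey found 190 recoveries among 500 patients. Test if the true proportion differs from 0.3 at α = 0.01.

p̂ = 0.38, p₀ = 0.3. z = (p̂ - p₀)/√(p₀(1-p₀)/n) = 3.904. Critical: ±2.576. Reject H₀.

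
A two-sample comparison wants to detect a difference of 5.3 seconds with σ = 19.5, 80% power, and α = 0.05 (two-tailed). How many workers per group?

n per group = 2(z_α/2 + z_β)²σ²/d² = 2×(1.96 + 0.84)²×19.5²/5.3² = 212.3 → n = 213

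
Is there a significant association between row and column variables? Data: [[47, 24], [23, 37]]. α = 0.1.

χ² = 10.147. df = 1, critical = 2.706. Reject H₀. Variables are dependent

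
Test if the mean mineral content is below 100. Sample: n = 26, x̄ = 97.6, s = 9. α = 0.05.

t = (97.6 - 100)/(9/√26) = -1.36, df = 25. Critical t = -1.708. Fail to reject H₀.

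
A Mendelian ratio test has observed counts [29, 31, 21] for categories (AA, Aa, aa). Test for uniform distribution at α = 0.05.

Expected = 27 each. χ² = Σ(O-E)²/E = 2.074. df = 2, critical value = 5.991. Fail to reject H₀.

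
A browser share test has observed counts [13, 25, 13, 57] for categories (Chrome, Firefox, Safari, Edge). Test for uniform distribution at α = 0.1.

Expected = 27 each. χ² = Σ(O-E)²/E = 48.0. df = 3, critical value = 6.251. Reject H₀.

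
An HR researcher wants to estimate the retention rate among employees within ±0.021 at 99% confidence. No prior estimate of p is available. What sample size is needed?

Conservative approach: use p = 0.5 (maximizes p(1-p) = 0.25). n = z²(0.25)/E² = 2.576²×0.25/0.021² = 3761.8 → n = 3762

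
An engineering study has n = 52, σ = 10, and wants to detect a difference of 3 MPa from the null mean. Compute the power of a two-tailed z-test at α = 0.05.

SE = σ/√n = 10/√52 = 1.387. Non-centrality λ = d/SE = 3/1.387 = 2.163. Power ≈ Φ(λ - z_{α/2}) = Φ(2.163 - 1.96) = Φ(0.203) = 0.581.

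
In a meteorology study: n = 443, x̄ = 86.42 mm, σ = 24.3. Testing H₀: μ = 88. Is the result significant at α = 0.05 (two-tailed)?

z = (86.42 - 88)/(24.3/√443) = -1.369. Since |z| ≤ 1.96, not significant at α = 0.05.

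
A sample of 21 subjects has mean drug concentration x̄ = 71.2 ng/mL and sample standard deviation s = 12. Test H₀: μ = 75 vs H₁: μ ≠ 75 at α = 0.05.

t = (x̄ - μ₀)/(s/√n) = (71.2 - 75)/(12/√21) = -1.451. df = 20, critical t = ±2.086. Fail to reject H₀.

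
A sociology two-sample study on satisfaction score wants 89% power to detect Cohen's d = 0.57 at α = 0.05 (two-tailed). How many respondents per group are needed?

z_{α/2} = 1.96, z_β = Φ⁻¹(0.89) = 1.227. For medium effect (d = 0.57): n per group = 2(z_{α/2} + z_β)²/d² = 2(1.96 + 1.227)²/0.57² = 62.5 → 63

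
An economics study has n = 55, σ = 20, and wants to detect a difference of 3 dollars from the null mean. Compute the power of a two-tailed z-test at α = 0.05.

SE = σ/√n = 20/√55 = 2.697. Non-centrality λ = d/SE = 3/2.697 = 1.112. Power ≈ Φ(λ - z_{α/2}) = Φ(1.112 - 1.96) = Φ(-0.848) = 0.198.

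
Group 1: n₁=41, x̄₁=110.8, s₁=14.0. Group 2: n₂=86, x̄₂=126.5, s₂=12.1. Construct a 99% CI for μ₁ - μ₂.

Difference = -15.7. SE = √(14.0²/41 + 12.1²/86) = 2.546. CI = (-22.26, -9.14)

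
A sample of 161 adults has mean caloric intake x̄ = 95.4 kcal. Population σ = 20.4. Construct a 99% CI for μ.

CI = x̄ ± z*(σ/√n) = 95.4 ± 2.576(20.4/√161) = 95.4 ± 4.14 = (91.26, 99.54)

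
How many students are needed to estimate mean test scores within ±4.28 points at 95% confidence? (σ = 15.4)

n = (z*σ/E)² = (1.96×15.4/4.28)² = 49.7 → n = 50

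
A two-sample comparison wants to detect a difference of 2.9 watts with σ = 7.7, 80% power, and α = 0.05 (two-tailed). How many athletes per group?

n per group = 2(z_α/2 + z_β)²σ²/d² = 2×(1.96 + 0.84)²×7.7²/2.9² = 110.5 → n = 111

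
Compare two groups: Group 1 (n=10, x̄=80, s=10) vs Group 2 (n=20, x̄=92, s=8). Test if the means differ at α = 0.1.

Pooled sp = 8.69. t = -3.564, df = 28. Critical t = ±1.701. Reject H₀.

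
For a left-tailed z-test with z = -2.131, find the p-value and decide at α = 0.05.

p = P(Z < -2.131) = Φ(-2.131) ≈ 0.0165. Since p < 0.05, reject H₀ (significant) at α = 0.05.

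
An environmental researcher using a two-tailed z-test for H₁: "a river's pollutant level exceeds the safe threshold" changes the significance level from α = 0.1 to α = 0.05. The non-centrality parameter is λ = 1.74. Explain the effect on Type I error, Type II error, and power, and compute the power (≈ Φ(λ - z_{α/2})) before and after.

Decreasing α from 0.1 to 0.05:
• Type I error rate decreases (α is the Type I rate by definition).
• Critical value moves from z_{α/2} = 1.645 to 1.96, so power = Φ(λ - z_{α/2}) goes from Φ(1.74 - 1.645) = 0.538 to Φ(1.74 - 1.96) = 0.413.
• Type II error rate β = 1 - power therefore increases (0.462 → 0.587).
Appropriate when false positives are costly — here, shutting down a compliant factory unnecessarily.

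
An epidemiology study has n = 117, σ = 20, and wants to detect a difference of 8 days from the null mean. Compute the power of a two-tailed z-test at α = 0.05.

SE = σ/√n = 20/√117 = 1.849. Non-centrality λ = d/SE = 8/1.849 = 4.327. Power ≈ Φ(λ - z_{α/2}) = Φ(4.327 - 1.96) = Φ(2.367) = 0.991.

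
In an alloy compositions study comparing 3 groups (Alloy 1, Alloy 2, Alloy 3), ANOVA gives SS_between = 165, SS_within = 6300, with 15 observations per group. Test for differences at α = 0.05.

df_between = 2, df_within = 42. F = MS_between/MS_within = 82.5/150.0 = 0.55. F_crit ≈ 3.22. Fail to reject H₀.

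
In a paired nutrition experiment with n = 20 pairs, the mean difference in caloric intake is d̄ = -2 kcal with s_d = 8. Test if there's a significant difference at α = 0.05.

t = d̄/(s_d/√n) = -2/(8/√20) = -1.118. df = 19, critical t = ±2.093. Fail to reject H₀.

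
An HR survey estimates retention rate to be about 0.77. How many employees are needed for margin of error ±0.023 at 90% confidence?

n = z²p(1-p)/E² = 1.645²×0.77×0.23/0.023² = 905.9 → n = 906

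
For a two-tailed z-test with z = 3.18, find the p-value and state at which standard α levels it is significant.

p = 2·P(Z > |3.18|) = 2·(1 - Φ(3.18)) ≈ 0.0015. Significant at α = 0.1; Significant at α = 0.05; Significant at α = 0.01.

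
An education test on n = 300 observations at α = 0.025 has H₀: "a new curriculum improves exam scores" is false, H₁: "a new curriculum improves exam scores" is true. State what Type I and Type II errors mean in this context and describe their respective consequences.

Type I (false positive): concluding that a new curriculum improves exam scores when it is not — adopting a curriculum that gives no real benefit — disruption for nothing. Type II (false negative): failing to conclude that a new curriculum improves exam scores when it is — keeping the old curriculum when the new one would have helped students. Which is costlier depends on domain priorities and is a judgement call rather than a statistical fact.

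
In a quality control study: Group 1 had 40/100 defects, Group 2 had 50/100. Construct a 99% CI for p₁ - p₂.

p̂₁ = 0.4, p̂₂ = 0.5. Difference = -0.1. CI = (-0.28, 0.08)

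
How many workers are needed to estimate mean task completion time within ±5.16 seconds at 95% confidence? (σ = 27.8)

n = (z*σ/E)² = (1.96×27.8/5.16)² = 111.5 → n = 112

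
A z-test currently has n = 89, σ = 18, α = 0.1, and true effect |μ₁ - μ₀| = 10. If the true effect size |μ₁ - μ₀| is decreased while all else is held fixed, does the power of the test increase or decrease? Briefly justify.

Power decreases: a smaller true effect decreases the non-centrality λ = |μ₁ - μ₀|/(σ/√n).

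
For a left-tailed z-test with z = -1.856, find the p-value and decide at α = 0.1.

p = P(Z < -1.856) = Φ(-1.856) ≈ 0.0317. Since p < 0.1, reject H₀ (significant) at α = 0.1.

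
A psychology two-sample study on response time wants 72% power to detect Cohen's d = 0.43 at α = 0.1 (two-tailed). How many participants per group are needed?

z_{α/2} = 1.645, z_β = Φ⁻¹(0.72) = 0.583. For small effect (d = 0.43): n per group = 2(z_{α/2} + z_β)²/d² = 2(1.645 + 0.583)²/0.43² = 53.7 → 54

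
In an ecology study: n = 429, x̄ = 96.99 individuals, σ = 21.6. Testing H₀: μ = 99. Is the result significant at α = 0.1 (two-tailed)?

z = (96.99 - 99)/(21.6/√429) = -1.927. Since |z| > 1.645, significant at α = 0.1.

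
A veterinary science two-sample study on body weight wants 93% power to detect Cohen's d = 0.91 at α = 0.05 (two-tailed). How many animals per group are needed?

z_{α/2} = 1.96, z_β = Φ⁻¹(0.93) = 1.476. For large effect (d = 0.91): n per group = 2(z_{α/2} + z_β)²/d² = 2(1.96 + 1.476)²/0.91² = 28.5 → 29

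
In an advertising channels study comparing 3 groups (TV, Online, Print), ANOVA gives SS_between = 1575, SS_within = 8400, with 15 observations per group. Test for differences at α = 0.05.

df_between = 2, df_within = 42. F = MS_between/MS_within = 787.5/200.0 = 3.938. F_crit ≈ 3.22. Reject H₀. At least one mean differs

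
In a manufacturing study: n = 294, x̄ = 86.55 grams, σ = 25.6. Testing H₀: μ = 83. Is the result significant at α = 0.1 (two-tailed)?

z = (86.55 - 83)/(25.6/√294) = 2.378. Since |z| > 1.645, significant at α = 0.1.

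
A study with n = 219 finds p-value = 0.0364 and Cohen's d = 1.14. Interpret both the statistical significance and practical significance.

Statistically significant (p = 0.0364 < 0.05). Cohen's d = 1.14 indicates a large effect size. Both statistical and practical significance should be considered.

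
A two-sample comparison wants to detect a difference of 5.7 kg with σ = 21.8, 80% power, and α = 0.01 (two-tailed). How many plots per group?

n per group = 2(z_α/2 + z_β)²σ²/d² = 2×(2.576 + 0.84)²×21.8²/5.7² = 341.4 → n = 342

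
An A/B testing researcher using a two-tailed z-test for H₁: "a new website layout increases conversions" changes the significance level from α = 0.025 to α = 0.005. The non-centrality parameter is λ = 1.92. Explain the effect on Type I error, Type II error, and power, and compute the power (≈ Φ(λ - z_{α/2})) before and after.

Decreasing α from 0.025 to 0.005:
• Type I error rate decreases (α is the Type I rate by definition).
• Critical value moves from z_{α/2} = 2.241 to 2.807, so power = Φ(λ - z_{α/2}) goes from Φ(1.92 - 2.241) = 0.374 to Φ(1.92 - 2.807) = 0.188.
• Type II error rate β = 1 - power therefore increases (0.626 → 0.812).
Appropriate when false positives are costly — here, rolling out a layout that doesn't actually help — wasted engineering effort.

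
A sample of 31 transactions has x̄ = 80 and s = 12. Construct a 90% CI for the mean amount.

CI = x̄ ± t*(s/√n) = 80 ± 1.697(12/√31) = (76.34, 83.66)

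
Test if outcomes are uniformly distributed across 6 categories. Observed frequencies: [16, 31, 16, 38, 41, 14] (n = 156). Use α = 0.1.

Expected = 26 each. χ² = Σ(O-E)²/E = 28.385. df = 5, critical value = 9.236. Reject H₀.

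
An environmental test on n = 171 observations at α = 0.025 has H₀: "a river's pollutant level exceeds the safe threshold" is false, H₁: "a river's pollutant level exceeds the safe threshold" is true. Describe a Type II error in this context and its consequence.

Type II error: failing to reject H₀ when it is false — concluding that a river's pollutant level exceeds the safe threshold is not supported when in fact it is. Consequence: allowing unsafe pollution to continue.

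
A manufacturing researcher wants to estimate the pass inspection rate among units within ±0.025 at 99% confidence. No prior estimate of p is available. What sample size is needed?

Conservative approach: use p = 0.5 (maximizes p(1-p) = 0.25). n = z²(0.25)/E² = 2.576²×0.25/0.025² = 2654.3 → n = 2655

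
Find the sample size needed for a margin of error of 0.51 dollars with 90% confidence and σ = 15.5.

n = (z*σ/E)² = (1.645×15.5/0.51)² = 2499.5 → n = 2500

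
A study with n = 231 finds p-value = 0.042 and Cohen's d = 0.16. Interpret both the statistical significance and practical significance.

Statistically significant (p = 0.042 < 0.05). Cohen's d = 0.16 indicates a very small effect size. Both statistical and practical significance should be considered.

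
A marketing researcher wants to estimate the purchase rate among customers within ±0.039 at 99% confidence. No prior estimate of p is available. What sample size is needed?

Conservative approach: use p = 0.5 (maximizes p(1-p) = 0.25). n = z²(0.25)/E² = 2.576²×0.25/0.039² = 1090.7 → n = 1091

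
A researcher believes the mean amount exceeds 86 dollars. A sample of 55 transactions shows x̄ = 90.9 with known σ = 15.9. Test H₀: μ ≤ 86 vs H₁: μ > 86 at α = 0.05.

z = 2.285. Critical value: 1.645. Reject H₀.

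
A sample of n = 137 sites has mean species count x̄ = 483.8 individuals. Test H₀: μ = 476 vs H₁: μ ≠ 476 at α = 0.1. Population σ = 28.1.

z = (x̄ - μ₀)/(σ/√n) = (483.8 - 476)/(28.1/√137) = 3.249. Critical value: ±1.645. Since |3.249| > 1.645, Reject H₀.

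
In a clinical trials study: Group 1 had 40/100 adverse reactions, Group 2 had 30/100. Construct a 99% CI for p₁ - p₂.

p̂₁ = 0.4, p̂₂ = 0.3. Difference = 0.1. CI = (-0.073, 0.273)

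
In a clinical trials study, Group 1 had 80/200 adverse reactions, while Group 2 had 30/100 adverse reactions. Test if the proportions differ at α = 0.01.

p̂₁ = 0.4, p̂₂ = 0.3, pooled p̂ = 0.367. z = 1.694. Critical: ±2.576. Fail to reject H₀.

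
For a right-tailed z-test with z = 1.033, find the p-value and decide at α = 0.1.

p = P(Z > 1.033) = 1 - Φ(1.033) ≈ 0.1508. Since p ≥ 0.1, fail to reject H₀ (not significant) at α = 0.1.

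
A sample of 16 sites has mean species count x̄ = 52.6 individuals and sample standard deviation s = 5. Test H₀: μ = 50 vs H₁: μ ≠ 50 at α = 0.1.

t = (x̄ - μ₀)/(s/√n) = (52.6 - 50)/(5/√16) = 2.08. df = 15, critical t = ±1.753. Reject H₀.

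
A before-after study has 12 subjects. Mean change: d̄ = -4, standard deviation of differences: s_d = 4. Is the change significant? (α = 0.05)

t = d̄/(s_d/√n) = -4/(4/√12) = -3.464. df = 11, critical t = ±2.201. Reject H₀.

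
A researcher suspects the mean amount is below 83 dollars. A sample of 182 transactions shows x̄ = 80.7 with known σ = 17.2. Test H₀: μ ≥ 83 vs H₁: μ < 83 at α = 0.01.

z = -1.804. Critical value: -2.33. Fail to reject H₀.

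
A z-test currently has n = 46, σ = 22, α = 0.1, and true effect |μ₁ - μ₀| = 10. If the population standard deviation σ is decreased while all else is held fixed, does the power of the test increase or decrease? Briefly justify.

Power increases: a smaller σ shrinks the standard error σ/√n, moving the sampling distribution under H₁ further from the critical value.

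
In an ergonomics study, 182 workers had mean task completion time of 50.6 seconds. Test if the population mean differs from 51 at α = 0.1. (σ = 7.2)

z = (x̄ - μ₀)/(σ/√n) = (50.6 - 51)/(7.2/√182) = -0.749. Critical value: ±1.645. Since |-0.749| ≤ 1.645, Fail to reject H₀.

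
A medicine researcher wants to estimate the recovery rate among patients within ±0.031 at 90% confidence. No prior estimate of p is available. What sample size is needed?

Conservative approach: use p = 0.5 (maximizes p(1-p) = 0.25). n = z²(0.25)/E² = 1.645²×0.25/0.031² = 704.0 → n = 704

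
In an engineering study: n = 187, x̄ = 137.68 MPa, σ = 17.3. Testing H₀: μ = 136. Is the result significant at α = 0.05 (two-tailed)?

z = (137.68 - 136)/(17.3/√187) = 1.328. Since |z| ≤ 1.96, not significant at α = 0.05.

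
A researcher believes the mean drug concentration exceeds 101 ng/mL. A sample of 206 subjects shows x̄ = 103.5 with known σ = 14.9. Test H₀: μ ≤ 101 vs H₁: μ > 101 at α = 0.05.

z = 2.408. Critical value: 1.645. Reject H₀.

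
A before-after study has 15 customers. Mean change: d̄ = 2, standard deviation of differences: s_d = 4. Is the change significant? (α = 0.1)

t = d̄/(s_d/√n) = 2/(4/√15) = 1.936. df = 14, critical t = ±1.761. Reject H₀.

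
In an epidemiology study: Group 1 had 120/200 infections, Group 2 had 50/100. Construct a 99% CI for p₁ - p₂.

p̂₁ = 0.6, p̂₂ = 0.5. Difference = 0.1. CI = (-0.057, 0.257)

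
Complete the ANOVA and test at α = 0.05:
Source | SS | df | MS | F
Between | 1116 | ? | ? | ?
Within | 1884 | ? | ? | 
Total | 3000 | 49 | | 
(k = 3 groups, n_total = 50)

df_between = 2, df_within = 47. MS_between = 558.0, MS_within = 40.09. F = 13.92, F_crit ≈ 3.195. Reject H₀.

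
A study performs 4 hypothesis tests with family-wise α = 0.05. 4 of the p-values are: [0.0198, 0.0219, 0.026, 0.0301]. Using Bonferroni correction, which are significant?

Bonferroni α = 0.05/4 = 0.0125. None of the given p-values are significant.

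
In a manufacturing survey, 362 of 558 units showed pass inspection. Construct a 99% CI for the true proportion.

p̂ = 0.649. CI = p̂ ± z*√(p̂(1-p̂)/n) = (0.597, 0.701)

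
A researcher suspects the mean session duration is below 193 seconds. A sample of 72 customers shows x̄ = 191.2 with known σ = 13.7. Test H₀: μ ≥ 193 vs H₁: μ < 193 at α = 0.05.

z = -1.115. Critical value: -1.645. Fail to reject H₀.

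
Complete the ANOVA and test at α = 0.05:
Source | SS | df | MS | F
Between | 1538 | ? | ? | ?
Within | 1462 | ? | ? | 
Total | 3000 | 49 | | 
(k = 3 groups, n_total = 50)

df_between = 2, df_within = 47. MS_between = 769.0, MS_within = 31.11. F = 24.722, F_crit ≈ 3.195. Reject H₀.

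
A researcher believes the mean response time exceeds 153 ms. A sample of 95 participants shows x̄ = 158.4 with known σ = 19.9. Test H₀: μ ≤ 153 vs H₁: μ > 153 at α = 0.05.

z = 2.645. Critical value: 1.645. Reject H₀.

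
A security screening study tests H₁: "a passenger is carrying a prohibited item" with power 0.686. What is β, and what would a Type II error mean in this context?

β = 1 - power = 1 - 0.686 = 0.314. A Type II error is failing to reject H₀ when H₀ is false (false negative) — here, failing to conclude that a passenger is carrying a prohibited item when in fact it is true. Consequence: letting a prohibited item through — security breach.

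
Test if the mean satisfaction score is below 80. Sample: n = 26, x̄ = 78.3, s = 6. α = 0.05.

t = (78.3 - 80)/(6/√26) = -1.445, df = 25. Critical t = -1.708. Fail to reject H₀.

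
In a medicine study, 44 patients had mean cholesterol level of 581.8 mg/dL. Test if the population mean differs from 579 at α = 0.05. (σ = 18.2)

z = (x̄ - μ₀)/(σ/√n) = (581.8 - 579)/(18.2/√44) = 1.02. Critical value: ±1.96. Since |1.02| ≤ 1.96, Fail to reject H₀.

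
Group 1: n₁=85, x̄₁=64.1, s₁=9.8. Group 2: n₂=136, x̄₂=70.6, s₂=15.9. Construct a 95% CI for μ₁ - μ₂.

Difference = -6.5. SE = √(9.8²/85 + 15.9²/136) = 1.729. CI = (-9.89, -3.11)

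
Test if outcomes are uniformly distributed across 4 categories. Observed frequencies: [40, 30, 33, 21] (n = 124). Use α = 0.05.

Expected = 31 each. χ² = Σ(O-E)²/E = 6.0. df = 3, critical value = 7.815. Fail to reject H₀.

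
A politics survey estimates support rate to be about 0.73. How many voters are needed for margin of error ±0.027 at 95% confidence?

n = z²p(1-p)/E² = 1.96²×0.73×0.27/0.027² = 1038.7 → n = 1039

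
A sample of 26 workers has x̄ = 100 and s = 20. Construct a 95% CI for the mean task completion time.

CI = x̄ ± t*(s/√n) = 100 ± 2.06(20/√26) = (91.92, 108.08)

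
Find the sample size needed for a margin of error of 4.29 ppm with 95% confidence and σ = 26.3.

n = (z*σ/E)² = (1.96×26.3/4.29)² = 144.4 → n = 145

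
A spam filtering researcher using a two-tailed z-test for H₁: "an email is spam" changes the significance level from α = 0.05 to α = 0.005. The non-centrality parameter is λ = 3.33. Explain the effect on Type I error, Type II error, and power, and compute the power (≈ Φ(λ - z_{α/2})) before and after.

Decreasing α from 0.05 to 0.005:
• Type I error rate decreases (α is the Type I rate by definition).
• Critical value moves from z_{α/2} = 1.96 to 2.807, so power = Φ(λ - z_{α/2}) goes from Φ(3.33 - 1.96) = 0.915 to Φ(3.33 - 2.807) = 0.7.
• Type II error rate β = 1 - power therefore increases (0.085 → 0.3).
Appropriate when false positives are costly — here, a legitimate email is sent to the spam folder and the user misses it.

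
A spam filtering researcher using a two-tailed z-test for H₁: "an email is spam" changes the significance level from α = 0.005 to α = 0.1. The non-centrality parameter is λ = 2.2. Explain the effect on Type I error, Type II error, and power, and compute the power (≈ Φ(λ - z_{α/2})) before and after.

Increasing α from 0.005 to 0.1:
• Type I error rate increases (α is the Type I rate by definition).
• Critical value moves from z_{α/2} = 2.807 to 1.645, so power = Φ(λ - z_{α/2}) goes from Φ(2.2 - 2.807) = 0.272 to Φ(2.2 - 1.645) = 0.711.
• Type II error rate β = 1 - power therefore decreases (0.728 → 0.289).
Appropriate when false negatives are costly — here, a spam email lands in the inbox.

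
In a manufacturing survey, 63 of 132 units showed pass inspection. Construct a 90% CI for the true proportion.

p̂ = 0.477. CI = p̂ ± z*√(p̂(1-p̂)/n) = (0.406, 0.549)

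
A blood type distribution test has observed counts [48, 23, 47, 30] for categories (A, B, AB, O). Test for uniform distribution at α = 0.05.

Expected = 37 each. χ² = Σ(O-E)²/E = 12.595. df = 3, critical value = 7.815. Reject H₀.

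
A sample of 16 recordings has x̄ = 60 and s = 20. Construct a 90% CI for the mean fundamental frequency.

CI = x̄ ± t*(s/√n) = 60 ± 1.753(20/√16) = (51.23, 68.77)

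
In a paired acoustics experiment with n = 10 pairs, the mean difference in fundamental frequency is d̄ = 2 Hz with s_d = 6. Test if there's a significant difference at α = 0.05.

t = d̄/(s_d/√n) = 2/(6/√10) = 1.054. df = 9, critical t = ±2.262. Fail to reject H₀.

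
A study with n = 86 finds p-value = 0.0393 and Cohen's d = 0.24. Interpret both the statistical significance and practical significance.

Statistically significant (p = 0.0393 < 0.05). Cohen's d = 0.24 indicates a small effect size. Both statistical and practical significance should be considered.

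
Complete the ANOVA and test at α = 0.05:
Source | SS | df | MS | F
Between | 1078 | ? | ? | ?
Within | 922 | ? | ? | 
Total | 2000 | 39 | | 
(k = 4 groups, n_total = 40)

df_between = 3, df_within = 36. MS_between = 359.33, MS_within = 25.61. F = 14.03, F_crit ≈ 2.866. Reject H₀.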